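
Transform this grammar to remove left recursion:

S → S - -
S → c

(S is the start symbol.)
S → c S'
S' → - - S'
S' → ε

S is directly left-recursive. The standard transformation for
  A → A α₁ | ... | A α_m | β₁ | ... | β_n
is
  A  → β₁ A' | ... | β_n A'
  A' → α₁ A' | ... | α_m A' | ε

S → c becomes S → c S'
S → S - - becomes S' → - - S'
Add S' → ε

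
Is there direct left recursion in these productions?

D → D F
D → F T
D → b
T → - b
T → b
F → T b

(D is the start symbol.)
Yes, D is left-recursive

Direct left recursion occurs when N → N α for some non-terminal N (the right-hand side begins with the left-hand side itself).

D → D F: LEFT RECURSIVE (starts with D)
D → F T: starts with F
D → b: starts with b
T → - b: starts with '-'
T → b: starts with b
F → T b: starts with T

The grammar has direct left recursion on: D.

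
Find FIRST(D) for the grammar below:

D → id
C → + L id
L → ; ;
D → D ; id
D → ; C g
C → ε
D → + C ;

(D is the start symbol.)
{ '+', ';', 'id' }

To compute FIRST(D), examine every production with D on the left-hand side, reading each right-hand side left to right until a non-nullable symbol is reached.

From D → id:
  - id is a terminal: add 'id' and stop
From D → D ; id:
  - D is the symbol being defined: contributes nothing new
    D is not nullable, so stop
From D → ; C g:
  - ';' is a terminal: add ';' and stop
From D → + C ;:
  - '+' is a terminal: add '+' and stop

Collecting: FIRST(D) = { '+', ';', 'id' }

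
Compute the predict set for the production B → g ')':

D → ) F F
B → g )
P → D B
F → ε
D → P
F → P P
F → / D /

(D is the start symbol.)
{ 'g' }

PREDICT(B → g ')') = (FIRST(RHS) \ {ε}) ∪ (FOLLOW(B) if ε ∈ FIRST(RHS), i.e. RHS ⇒* ε)
FIRST(g ')') = { 'g' }
ε ∉ FIRST(g ')'), so FOLLOW(B) is not added.
PREDICT(B → g ')') = { 'g' }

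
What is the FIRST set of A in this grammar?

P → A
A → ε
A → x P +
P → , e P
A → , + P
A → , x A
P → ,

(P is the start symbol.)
To compute FIRST(A), examine every production with A on the left-hand side, reading each right-hand side left to right until a non-nullable symbol is reached.

From A → ε:
  - ε-production, so ε ∈ FIRST(A)
From A → x P +:
  - x is a terminal: add 'x' and stop
From A → , + P:
  - ',' is a terminal: add ',' and stop
From A → , x A:
  - ',' is a terminal: add ',' and stop

Collecting: FIRST(A) = { ',', 'x', ε }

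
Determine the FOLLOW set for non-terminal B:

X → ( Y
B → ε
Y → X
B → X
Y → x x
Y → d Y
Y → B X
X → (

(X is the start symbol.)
To compute FOLLOW(B), find every occurrence of B on a right-hand side N → α B β: add FIRST(β) \ {ε}, and if β is empty or nullable also add FOLLOW(N). Iterate to a fixed point.

In Y → B X: B is followed by X, add FIRST(X) \ {ε} = { '(' }

Taking the union: FOLLOW(B) = { '(' }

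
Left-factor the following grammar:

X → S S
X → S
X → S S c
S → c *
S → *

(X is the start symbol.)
Left-factoring transforms A → αβ₁ | αβ₂ into A → αA' and A' → β₁ | β₂
(α is the longest common prefix among the alternatives). Repeat until
no nonterminal has two alternatives with a common prefix.

Round 1: X has alternatives sharing prefix 'S'. Introduce X': X → S X'
  Add: X' → S
  Add: X' → ε
  Add: X' → S c

Round 2: X' has alternatives sharing prefix 'S'. Introduce X'': X' → S X''
  Add: X'' → ε
  Add: X'' → c

No remaining common prefixes — done.

Resulting grammar:
X → S X'
X' → S X''
X'' → ε
X'' → c
X' → ε
S → c *
S → *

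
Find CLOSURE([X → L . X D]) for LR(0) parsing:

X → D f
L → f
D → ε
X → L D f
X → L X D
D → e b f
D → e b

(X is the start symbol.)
{ [D → . e b f], [D → . e b], [D → .], [L → . f], [X → . D f], [X → . L D f], [X → . L X D], [X → L . X D] }

To compute CLOSURE, for each item [A → α.Bβ] where B is a non-terminal, add [B → .γ] for all productions B → γ; repeat for the newly added items until nothing changes.

Start with: [X → L . X D]
  [X → L . X D] has the dot before X: add [X → . D f], [X → . L D f], [X → . L X D]
  [X → . D f] has the dot before D: add [D → .], [D → . e b f], [D → . e b]
  [X → . L D f] has the dot before L: add [L → . f]
No further items can be added.

CLOSURE = { [D → . e b f], [D → . e b], [D → .], [L → . f], [X → . D f], [X → . L D f], [X → . L X D], [X → L . X D] }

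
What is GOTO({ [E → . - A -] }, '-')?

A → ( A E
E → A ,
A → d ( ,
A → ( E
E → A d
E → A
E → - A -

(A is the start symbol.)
GOTO(I, '-') = CLOSURE({ [A → αX.β] : [A → α.Xβ] ∈ I, X = '-' })

Items with dot before '-', with the dot advanced:
  [E → . - A -] → [E → - . A -]
Closure of the advanced items:
  [E → - . A -] has the dot before A: add [A → . ( A E], [A → . d ( ,], [A → . ( E]

GOTO = { [A → . ( A E], [A → . ( E], [A → . d ( ,], [E → - . A -] }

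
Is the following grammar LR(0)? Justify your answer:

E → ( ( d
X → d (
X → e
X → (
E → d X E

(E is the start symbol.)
Yes, the grammar is LR(0)

A grammar is LR(0) if no state in the canonical LR(0) collection has:
  - both a shift item (dot before a terminal) and a complete item (shift-reduce conflict), or
  - two or more complete items (reduce-reduce conflict; the accept item [E' → E .] counts as a complete item here).

Augment with E' → E and build the canonical LR(0) collection (I0 = CLOSURE({[E' → . E]}), then GOTO on every symbol after a dot until no new states appear). It has 12 states:
  I0: { [E → . ( ( d], [E → . d X E], [E' → . E] }  — shift
  I1: { [E → ( . ( d] }  — shift
  I2: { [E' → E .] }  — accept
  I3: { [E → d . X E], [X → . (], [X → . d (], [X → . e] }  — shift
  I4: { [X → ( .] }  — reduce
  I5: { [E → . ( ( d], [E → . d X E], [E → d X . E] }  — shift
  I6: { [X → d . (] }  — shift
  I7: { [X → e .] }  — reduce
  I8: { [X → d ( .] }  — reduce
  I9: { [E → d X E .] }  — reduce
  I10: { [E → ( ( . d] }  — shift
  I11: { [E → ( ( d .] }  — reduce

Every state is either a pure shift/goto state or contains exactly one complete item and nothing to shift — no conflicts. The grammar is LR(0).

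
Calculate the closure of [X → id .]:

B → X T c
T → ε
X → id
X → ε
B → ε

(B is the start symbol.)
Start with: [X → id .]
The dot is at the end, so nothing is added.

CLOSURE = { [X → id .] }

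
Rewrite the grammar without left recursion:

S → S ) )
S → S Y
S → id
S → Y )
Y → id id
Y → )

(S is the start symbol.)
S → id S'
S → Y ) S'
S' → ) ) S'
S' → Y S'
S' → ε
Y → id id
Y → )

S is directly left-recursive. The standard transformation for
  A → A α₁ | ... | A α_m | β₁ | ... | β_n
is
  A  → β₁ A' | ... | β_n A'
  A' → α₁ A' | ... | α_m A' | ε

S → id becomes S → id S'
S → Y ) becomes S → Y ) S'
S → S ) ) becomes S' → ) ) S'
S → S Y becomes S' → Y S'
Add S' → ε

Productions for other non-terminals are unchanged:
  Y → id id
  Y → )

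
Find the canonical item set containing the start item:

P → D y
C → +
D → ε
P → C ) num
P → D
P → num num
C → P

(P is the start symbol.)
First, augment the grammar with P' → P
I₀ = CLOSURE({ [P' → . P] }):
  [P' → . P] has the dot before P: add [P → . D y], [P → . C ) num], [P → . D], [P → . num num]
  [P → . D y] has the dot before D: add [D → .]
  [P → . C ) num] has the dot before C: add [C → . +], [C → . P]
No further items can be added.

I₀ = { [C → . +], [C → . P], [D → .], [P → . C ) num], [P → . D y], [P → . D], [P → . num num], [P' → . P] }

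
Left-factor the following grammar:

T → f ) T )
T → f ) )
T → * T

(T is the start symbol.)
Left-factoring transforms A → αβ₁ | αβ₂ into A → αA' and A' → β₁ | β₂
(α is the longest common prefix among the alternatives). Repeat until
no nonterminal has two alternatives with a common prefix.

Round 1: T has alternatives sharing prefix 'f )'. Introduce T': T → f ) T'
  Add: T' → T )
  Add: T' → )

No remaining common prefixes — done.

Resulting grammar:
T → f ) T'
T' → T )
T' → )
T → * T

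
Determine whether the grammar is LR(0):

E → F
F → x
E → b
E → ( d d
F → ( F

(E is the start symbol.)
Yes, the grammar is LR(0)

A grammar is LR(0) if no state in the canonical LR(0) collection has:
  - both a shift item (dot before a terminal) and a complete item (shift-reduce conflict), or
  - two or more complete items (reduce-reduce conflict; the accept item [E' → E .] counts as a complete item here).

Augment with E' → E and build the canonical LR(0) collection (I0 = CLOSURE({[E' → . E]}), then GOTO on every symbol after a dot until no new states appear). It has 10 states:
  I0: { [E → . ( d d], [E → . F], [E → . b], [E' → . E], [F → . ( F], [F → . x] }  — shift
  I1: { [E → ( . d d], [F → ( . F], [F → . ( F], [F → . x] }  — shift
  I2: { [E' → E .] }  — accept
  I3: { [E → F .] }  — reduce
  I4: { [E → b .] }  — reduce
  I5: { [F → x .] }  — reduce
  I6: { [F → ( . F], [F → . ( F], [F → . x] }  — shift
  I7: { [F → ( F .] }  — reduce
  I8: { [E → ( d . d] }  — shift
  I9: { [E → ( d d .] }  — reduce

Every state is either a pure shift/goto state or contains exactly one complete item and nothing to shift — no conflicts. The grammar is LR(0).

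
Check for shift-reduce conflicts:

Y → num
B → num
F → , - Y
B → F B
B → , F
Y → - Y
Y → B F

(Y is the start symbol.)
No shift-reduce conflicts

A shift-reduce conflict occurs when an LR(0) state has both:
  - a complete (reduce) item [A → α .] (dot at the end), and
  - a shift item [B → β . c γ] (dot before a terminal).

Augment with Y' → Y and build the canonical LR(0) collection (I0 = CLOSURE({[Y' → . Y]}), then GOTO on every symbol after a dot until no new states appear). It has 15 states:
  I0: { [B → . , F], [B → . F B], [B → . num], [F → . , - Y], [Y → . - Y], [Y → . B F], [Y → . num], [Y' → . Y] }  — shift
  I1: { [B → , . F], [F → , . - Y], [F → . , - Y] }  — shift
  I2: { [B → . , F], [B → . F B], [B → . num], [F → . , - Y], [Y → - . Y], [Y → . - Y], [Y → . B F], [Y → . num] }  — shift
  I3: { [F → . , - Y], [Y → B . F] }  — shift
  I4: { [B → . , F], [B → . F B], [B → . num], [B → F . B], [F → . , - Y] }  — shift
  I5: { [Y' → Y .] }  — accept
  I6: { [B → num .], [Y → num .] }  — 2 reduces
  I7: { [B → F B .] }  — reduce
  I8: { [B → num .] }  — reduce
  I9: { [F → , . - Y] }  — shift
  I10: { [Y → B F .] }  — reduce
  I11: { [B → . , F], [B → . F B], [B → . num], [F → , - . Y], [F → . , - Y], [Y → . - Y], [Y → . B F], [Y → . num] }  — shift
  I12: { [F → , - Y .] }  — reduce
  I13: { [Y → - Y .] }  — reduce
  I14: { [B → , F .] }  — reduce

No state contains both a complete item and a shift item.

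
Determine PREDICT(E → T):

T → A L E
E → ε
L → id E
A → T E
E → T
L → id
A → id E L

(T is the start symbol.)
PREDICT(E → T) = (FIRST(RHS) \ {ε}) ∪ (FOLLOW(E) if ε ∈ FIRST(RHS), i.e. RHS ⇒* ε)
FIRST(T) = { 'id' }
FIRST(T) = { 'id' }
ε ∉ FIRST(T), so FOLLOW(E) is not added.
PREDICT(E → T) = { 'id' }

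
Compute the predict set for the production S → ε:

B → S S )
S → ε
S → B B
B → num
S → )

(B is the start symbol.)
{ ')', 'num' }

PREDICT(S → ε) = (FIRST(RHS) \ {ε}) ∪ (FOLLOW(S) if ε ∈ FIRST(RHS), i.e. RHS ⇒* ε)
The right-hand side is ε (FIRST(ε) = { ε }), so the predict set is FOLLOW(S) = { ')', 'num' }
PREDICT(S → ε) = { ')', 'num' }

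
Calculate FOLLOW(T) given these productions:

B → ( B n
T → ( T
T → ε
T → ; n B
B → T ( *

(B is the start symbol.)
To compute FOLLOW(T), find every occurrence of T on a right-hand side N → α T β: add FIRST(β) \ {ε}, and if β is empty or nullable also add FOLLOW(N). Iterate to a fixed point.

In T → ( T: T is at the end; this adds FOLLOW(T) to itself — nothing new
In B → T ( *: T is followed by '(' '*', add FIRST('(' '*') \ {ε} = { '(' }

Taking the union: FOLLOW(T) = { '(' }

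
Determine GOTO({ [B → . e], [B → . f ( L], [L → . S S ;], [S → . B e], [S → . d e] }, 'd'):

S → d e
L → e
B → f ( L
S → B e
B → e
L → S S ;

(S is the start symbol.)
GOTO(I, 'd') = CLOSURE({ [A → αX.β] : [A → α.Xβ] ∈ I, X = 'd' })

Items with dot before 'd', with the dot advanced:
  [S → . d e] → [S → d . e]
Closure adds nothing (no advanced item has the dot before a non-terminal).

GOTO = { [S → d . e] }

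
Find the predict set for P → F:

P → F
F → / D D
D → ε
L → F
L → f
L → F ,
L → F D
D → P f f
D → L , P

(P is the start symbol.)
{ '/' }

PREDICT(P → F) = (FIRST(RHS) \ {ε}) ∪ (FOLLOW(P) if ε ∈ FIRST(RHS), i.e. RHS ⇒* ε)
FIRST(F) = { '/' }
FIRST(F) = { '/' }
ε ∉ FIRST(F), so FOLLOW(P) is not added.
PREDICT(P → F) = { '/' }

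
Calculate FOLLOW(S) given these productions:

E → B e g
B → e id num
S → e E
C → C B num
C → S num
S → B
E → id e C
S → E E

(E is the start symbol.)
{ 'num' }

To compute FOLLOW(S), find every occurrence of S on a right-hand side N → α S β: add FIRST(β) \ {ε}, and if β is empty or nullable also add FOLLOW(N). Iterate to a fixed point.

In C → S num: S is followed by num, add FIRST(num) \ {ε} = { 'num' }

Taking the union: FOLLOW(S) = { 'num' }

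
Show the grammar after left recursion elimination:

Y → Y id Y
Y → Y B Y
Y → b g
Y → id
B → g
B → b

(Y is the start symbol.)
Y is directly left-recursive. The standard transformation for
  A → A α₁ | ... | A α_m | β₁ | ... | β_n
is
  A  → β₁ A' | ... | β_n A'
  A' → α₁ A' | ... | α_m A' | ε

Y → b g becomes Y → b g Y'
Y → id becomes Y → id Y'
Y → Y id Y becomes Y' → id Y Y'
Y → Y B Y becomes Y' → B Y Y'
Add Y' → ε

Productions for other non-terminals are unchanged:
  B → g
  B → b

Resulting grammar:
Y → b g Y'
Y → id Y'
Y' → id Y Y'
Y' → B Y Y'
Y' → ε
B → g
B → b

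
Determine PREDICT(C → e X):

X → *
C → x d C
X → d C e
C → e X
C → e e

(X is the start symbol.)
PREDICT(C → e X) = (FIRST(RHS) \ {ε}) ∪ (FOLLOW(C) if ε ∈ FIRST(RHS), i.e. RHS ⇒* ε)
FIRST(e X) = { 'e' }
ε ∉ FIRST(e X), so FOLLOW(C) is not added.
PREDICT(C → e X) = { 'e' }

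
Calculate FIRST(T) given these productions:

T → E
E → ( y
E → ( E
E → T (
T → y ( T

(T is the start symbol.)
{ '(', 'y' }

To compute FIRST(T), examine every production with T on the left-hand side, reading each right-hand side left to right until a non-nullable symbol is reached.

FIRST sets of the other non-terminals involved (by the same procedure, iterated to a fixed point):
  FIRST(E) = { '(', 'y' }

From T → E:
  - E is a non-terminal: add FIRST(E) \ {ε} = { '(', 'y' }
    E is not nullable, so stop
From T → y ( T:
  - y is a terminal: add 'y' and stop

Collecting: FIRST(T) = { '(', 'y' }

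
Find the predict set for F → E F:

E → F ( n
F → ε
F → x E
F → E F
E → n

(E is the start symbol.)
{ '(', 'n', 'x' }

PREDICT(F → E F) = (FIRST(RHS) \ {ε}) ∪ (FOLLOW(F) if ε ∈ FIRST(RHS), i.e. RHS ⇒* ε)
FIRST(E) = { '(', 'n', 'x' }
FIRST(E F) = { '(', 'n', 'x' }
ε ∉ FIRST(E F), so FOLLOW(F) is not added.
PREDICT(F → E F) = { '(', 'n', 'x' }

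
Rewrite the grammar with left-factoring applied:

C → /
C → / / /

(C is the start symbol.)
C → / C'
C' → ε
C' → / /

Left-factoring transforms A → αβ₁ | αβ₂ into A → αA' and A' → β₁ | β₂
(α is the longest common prefix among the alternatives). Repeat until
no nonterminal has two alternatives with a common prefix.

Round 1: C has alternatives sharing prefix '/'. Introduce C': C → / C'
  Add: C' → ε
  Add: C' → / /

No remaining common prefixes — done.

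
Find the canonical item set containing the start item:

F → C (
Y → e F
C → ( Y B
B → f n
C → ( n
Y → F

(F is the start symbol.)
{ [C → . ( Y B], [C → . ( n], [F → . C (], [F' → . F] }

First, augment the grammar with F' → F
I₀ = CLOSURE({ [F' → . F] }):
  [F' → . F] has the dot before F: add [F → . C (]
  [F → . C (] has the dot before C: add [C → . ( Y B], [C → . ( n]
No further items can be added.

I₀ = { [C → . ( Y B], [C → . ( n], [F → . C (], [F' → . F] }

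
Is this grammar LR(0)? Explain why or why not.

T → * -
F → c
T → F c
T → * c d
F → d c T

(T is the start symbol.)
A grammar is LR(0) if no state in the canonical LR(0) collection has:
  - both a shift item (dot before a terminal) and a complete item (shift-reduce conflict), or
  - two or more complete items (reduce-reduce conflict; the accept item [T' → T .] counts as a complete item here).

Augment with T' → T and build the canonical LR(0) collection (I0 = CLOSURE({[T' → . T]}), then GOTO on every symbol after a dot until no new states appear). It has 12 states:
  I0: { [F → . c], [F → . d c T], [T → . * -], [T → . * c d], [T → . F c], [T' → . T] }  — shift
  I1: { [T → * . -], [T → * . c d] }  — shift
  I2: { [T → F . c] }  — shift
  I3: { [T' → T .] }  — accept
  I4: { [F → c .] }  — reduce
  I5: { [F → d . c T] }  — shift
  I6: { [F → . c], [F → . d c T], [F → d c . T], [T → . * -], [T → . * c d], [T → . F c] }  — shift
  I7: { [F → d c T .] }  — reduce
  I8: { [T → F c .] }  — reduce
  I9: { [T → * - .] }  — reduce
  I10: { [T → * c . d] }  — shift
  I11: { [T → * c d .] }  — reduce

Every state is either a pure shift/goto state or contains exactly one complete item and nothing to shift — no conflicts. The grammar is LR(0).

Answer: Yes, the grammar is LR(0)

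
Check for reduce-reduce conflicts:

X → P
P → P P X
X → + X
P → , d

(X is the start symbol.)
A reduce-reduce conflict occurs when an LR(0) state has two complete items [A → α .] and [B → β .] — both call for a reduction, and with no lookahead the parser cannot choose between them.

Augment with X' → X and build the canonical LR(0) collection (I0 = CLOSURE({[X' → . X]}), then GOTO on every symbol after a dot until no new states appear). It has 10 states:
  I0: { [P → . , d], [P → . P P X], [X → . + X], [X → . P], [X' → . X] }  — shift
  I1: { [P → . , d], [P → . P P X], [X → + . X], [X → . + X], [X → . P] }  — shift
  I2: { [P → , . d] }  — shift
  I3: { [P → . , d], [P → . P P X], [P → P . P X], [X → P .] }  — shift, reduce
  I4: { [X' → X .] }  — accept
  I5: { [P → . , d], [P → . P P X], [P → P . P X], [P → P P . X], [X → . + X], [X → . P] }  — shift
  I6: { [P → . , d], [P → . P P X], [P → P . P X], [P → P P . X], [X → . + X], [X → . P], [X → P .] }  — shift, reduce
  I7: { [P → P P X .] }  — reduce
  I8: { [P → , d .] }  — reduce
  I9: { [X → + X .] }  — reduce

No state contains more than one complete item.

Answer: No reduce-reduce conflicts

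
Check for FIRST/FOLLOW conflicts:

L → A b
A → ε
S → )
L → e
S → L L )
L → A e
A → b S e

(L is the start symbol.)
Yes. A → b S e with FOLLOW(A) on { 'b' }

A FIRST/FOLLOW conflict occurs when a non-terminal N has a nullable alternative N → β (β ⇒* ε) and another alternative N → α with FIRST(α) ∩ FOLLOW(N) ≠ ∅: on such a lookahead the parser cannot decide between expanding α and letting N vanish via β.

Nullable non-terminals: A.

A: nullable alternative(s) A → ε; FOLLOW(A) = { 'b', 'e' }
  A → ε: FIRST \ {ε} = { } — this is the only nullable alternative, skip
  A → b S e: FIRST \ {ε} = { 'b' } — overlaps FOLLOW(A) on { 'b' }: CONFLICT

L, S have no nullable alternative, so no FIRST/FOLLOW check is needed there.

So the grammar has 1 FIRST/FOLLOW conflict (marked CONFLICT above).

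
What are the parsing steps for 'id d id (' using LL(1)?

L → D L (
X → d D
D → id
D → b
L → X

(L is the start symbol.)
LL(1) parsing maintains a stack (initially the start symbol over $) and the input. At each step: if the stack top is a terminal, match it against the current input token; if it is a non-terminal N, replace it with the RHS of M[N, lookahead] (the unique production whose predict set contains the lookahead).

Stack is shown with the top on the left.

Stack     Input        Action
-----------------------------
L $       id d id ( $  output L → D L (
D L ( $   id d id ( $  output D → id
id L ( $  id d id ( $  match 'id'
L ( $     d id ( $     output L → X
X ( $     d id ( $     output X → d D
d D ( $   d id ( $     match 'd'
D ( $     id ( $       output D → id
id ( $    id ( $       match 'id'
( $       ( $          match '('
$         $            accept

The string is accepted.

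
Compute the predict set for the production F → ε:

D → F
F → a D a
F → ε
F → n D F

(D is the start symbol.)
PREDICT(F → ε) = (FIRST(RHS) \ {ε}) ∪ (FOLLOW(F) if ε ∈ FIRST(RHS), i.e. RHS ⇒* ε)
The right-hand side is ε (FIRST(ε) = { ε }), so the predict set is FOLLOW(F) = { $, 'a', 'n' }
PREDICT(F → ε) = { $, 'a', 'n' }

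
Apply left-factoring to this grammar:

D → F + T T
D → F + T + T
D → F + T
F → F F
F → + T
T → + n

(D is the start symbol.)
D → F + T D'
D' → T
D' → + T
D' → ε
F → F F
F → + T
T → + n

Left-factoring transforms A → αβ₁ | αβ₂ into A → αA' and A' → β₁ | β₂
(α is the longest common prefix among the alternatives). Repeat until
no nonterminal has two alternatives with a common prefix.

Round 1: D has alternatives sharing prefix 'F + T'. Introduce D': D → F + T D'
  Add: D' → T
  Add: D' → + T
  Add: D' → ε

No remaining common prefixes — done.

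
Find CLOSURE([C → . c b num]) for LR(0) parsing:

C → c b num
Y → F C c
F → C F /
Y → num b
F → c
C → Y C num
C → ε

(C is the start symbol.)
Start with: [C → . c b num]
The dot precedes the terminal c, so nothing is added.

CLOSURE = { [C → . c b num] }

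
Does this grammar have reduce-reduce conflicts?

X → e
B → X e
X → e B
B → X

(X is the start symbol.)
Augment with X' → X and build the canonical LR(0) collection (I0 = CLOSURE({[X' → . X]}), then GOTO on every symbol after a dot until no new states appear). It has 6 states:
  I0: { [X → . e B], [X → . e], [X' → . X] }  — shift
  I1: { [X' → X .] }  — accept
  I2: { [B → . X e], [B → . X], [X → . e B], [X → . e], [X → e . B], [X → e .] }  — shift, reduce
  I3: { [X → e B .] }  — reduce
  I4: { [B → X . e], [B → X .] }  — shift, reduce
  I5: { [B → X e .] }  — reduce

No state contains more than one complete item.

Answer: No reduce-reduce conflicts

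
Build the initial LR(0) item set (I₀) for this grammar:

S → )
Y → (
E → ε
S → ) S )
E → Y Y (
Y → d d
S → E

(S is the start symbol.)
First, augment the grammar with S' → S
I₀ = CLOSURE({ [S' → . S] }):
  [S' → . S] has the dot before S: add [S → . )], [S → . ) S )], [S → . E]
  [S → . E] has the dot before E: add [E → .], [E → . Y Y (]
  [E → . Y Y (] has the dot before Y: add [Y → . (], [Y → . d d]
No further items can be added.

I₀ = { [E → . Y Y (], [E → .], [S → . ) S )], [S → . )], [S → . E], [S' → . S], [Y → . (], [Y → . d d] }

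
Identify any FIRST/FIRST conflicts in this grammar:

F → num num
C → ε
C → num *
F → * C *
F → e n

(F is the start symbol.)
Productions for F:
  F → num num: FIRST = { 'num' }
  F → * C *: FIRST = { '*' }
  F → e n: FIRST = { 'e' }
Productions for C:
  C → ε: FIRST = { ε }
  C → num *: FIRST = { 'num' }

All alternatives of each non-terminal have pairwise disjoint FIRST sets.

Answer: No FIRST/FIRST conflicts.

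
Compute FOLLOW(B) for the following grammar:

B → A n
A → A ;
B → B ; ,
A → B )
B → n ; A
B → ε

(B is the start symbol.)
{ $, ')', ';' }

To compute FOLLOW(B), find every occurrence of B on a right-hand side N → α B β: add FIRST(β) \ {ε}, and if β is empty or nullable also add FOLLOW(N). Iterate to a fixed point.

B is the start symbol, so $ ∈ FOLLOW(B).
In B → B ; ,: B is followed by ';' ',', add FIRST(';' ',') \ {ε} = { ';' }
In A → B ): B is followed by ')', add FIRST(')') \ {ε} = { ')' }

Taking the union: FOLLOW(B) = { $, ')', ';' }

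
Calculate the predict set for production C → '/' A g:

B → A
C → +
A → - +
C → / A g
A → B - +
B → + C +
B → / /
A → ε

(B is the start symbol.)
{ '/' }

PREDICT(C → '/' A g) = (FIRST(RHS) \ {ε}) ∪ (FOLLOW(C) if ε ∈ FIRST(RHS), i.e. RHS ⇒* ε)
FIRST('/' A g) = { '/' }
ε ∉ FIRST('/' A g), so FOLLOW(C) is not added.
PREDICT(C → '/' A g) = { '/' }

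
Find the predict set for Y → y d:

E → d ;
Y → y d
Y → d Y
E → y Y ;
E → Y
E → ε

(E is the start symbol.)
{ 'y' }

PREDICT(Y → y d) = (FIRST(RHS) \ {ε}) ∪ (FOLLOW(Y) if ε ∈ FIRST(RHS), i.e. RHS ⇒* ε)
FIRST(y d) = { 'y' }
ε ∉ FIRST(y d), so FOLLOW(Y) is not added.
PREDICT(Y → y d) = { 'y' }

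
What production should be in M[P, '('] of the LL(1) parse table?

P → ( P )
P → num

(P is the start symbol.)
To find M[P, '('], we find productions for P where '(' is in the predict set (PREDICT(N → α) = (FIRST(α) \ {ε}) ∪ (FOLLOW(N) if α ⇒* ε)).

P → ( P ): PREDICT = { '(' }
  '(' is in predict set, so this production goes in M[P, '(']
P → num: PREDICT = { 'num' }

M[P, '('] = P → ( P )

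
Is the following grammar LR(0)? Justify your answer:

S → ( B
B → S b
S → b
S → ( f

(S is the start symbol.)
Yes, the grammar is LR(0)

Augment with S' → S and build the canonical LR(0) collection (I0 = CLOSURE({[S' → . S]}), then GOTO on every symbol after a dot until no new states appear). It has 8 states:
  I0: { [S → . ( B], [S → . ( f], [S → . b], [S' → . S] }  — shift
  I1: { [B → . S b], [S → ( . B], [S → ( . f], [S → . ( B], [S → . ( f], [S → . b] }  — shift
  I2: { [S' → S .] }  — accept
  I3: { [S → b .] }  — reduce
  I4: { [S → ( B .] }  — reduce
  I5: { [B → S . b] }  — shift
  I6: { [S → ( f .] }  — reduce
  I7: { [B → S b .] }  — reduce

Every state is either a pure shift/goto state or contains exactly one complete item and nothing to shift — no conflicts. The grammar is LR(0).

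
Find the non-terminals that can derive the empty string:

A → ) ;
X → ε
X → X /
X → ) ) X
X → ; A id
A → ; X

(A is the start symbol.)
A non-terminal is nullable if it can derive ε (the empty string): either it has an ε-production, or it has a production whose right-hand side consists entirely of nullable non-terminals.

ε-productions: X → ε
So X is immediately nullable.
No further non-terminal can be added: every production for the remaining non-terminals contains a terminal or a non-nullable non-terminal.
Nullable = { 'X' }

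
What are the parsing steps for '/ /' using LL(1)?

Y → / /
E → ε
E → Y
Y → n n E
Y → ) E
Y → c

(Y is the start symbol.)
Stack is shown with the top on the left.

Stack  Input  Action
--------------------
Y $    / / $  output Y → / /
/ / $  / / $  match '/'
/ $    / $    match '/'
$      $      accept

The string is accepted.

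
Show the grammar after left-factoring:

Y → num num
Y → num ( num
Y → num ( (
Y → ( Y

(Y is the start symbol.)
Y → num Y'
Y' → num
Y' → ( Y''
Y'' → num
Y'' → (
Y → ( Y

Left-factoring transforms A → αβ₁ | αβ₂ into A → αA' and A' → β₁ | β₂
(α is the longest common prefix among the alternatives). Repeat until
no nonterminal has two alternatives with a common prefix.

Round 1: Y has alternatives sharing prefix 'num'. Introduce Y': Y → num Y'
  Add: Y' → num
  Add: Y' → ( num
  Add: Y' → ( (

Round 2: Y' has alternatives sharing prefix '('. Introduce Y'': Y' → ( Y''
  Add: Y'' → num
  Add: Y'' → (

No remaining common prefixes — done.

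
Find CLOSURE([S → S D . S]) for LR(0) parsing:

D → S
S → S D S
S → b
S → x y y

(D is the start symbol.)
To compute CLOSURE, for each item [A → α.Bβ] where B is a non-terminal, add [B → .γ] for all productions B → γ; repeat for the newly added items until nothing changes.

Start with: [S → S D . S]
  [S → S D . S] has the dot before S: add [S → . S D S], [S → . b], [S → . x y y]
No further items can be added.

CLOSURE = { [S → . S D S], [S → . b], [S → . x y y], [S → S D . S] }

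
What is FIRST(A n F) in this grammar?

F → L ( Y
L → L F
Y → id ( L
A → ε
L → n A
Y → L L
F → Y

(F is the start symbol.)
{ 'n' }

FIRST sets of the non-terminals involved (from the grammar, by fixed-point iteration):
  FIRST(A) = { ε }

To compute FIRST(A n F), process the symbols left to right:
Symbol A is a non-terminal. Add FIRST(A) \ {ε} = { }
A is nullable (ε ∈ FIRST(A)), continue to the next symbol.
Symbol n is a terminal. Add 'n' and stop.
FIRST(A n F) = { 'n' }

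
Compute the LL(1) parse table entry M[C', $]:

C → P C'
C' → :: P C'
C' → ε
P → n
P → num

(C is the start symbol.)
C' → ε

To find M[C', $], we find productions for C' where $ is in the predict set (PREDICT(N → α) = (FIRST(α) \ {ε}) ∪ (FOLLOW(N) if α ⇒* ε)).

Relevant sets:
  FOLLOW(C') = { $ }

C' → :: P C': PREDICT = { '::' }
C' → ε: PREDICT = { $ }
  $ is in predict set, so this production goes in M[C', $]

M[C', $] = C' → ε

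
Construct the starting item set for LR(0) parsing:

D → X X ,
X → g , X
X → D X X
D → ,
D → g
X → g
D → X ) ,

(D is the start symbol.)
{ [D → . ,], [D → . X ) ,], [D → . X X ,], [D → . g], [D' → . D], [X → . D X X], [X → . g , X], [X → . g] }

First, augment the grammar with D' → D
I₀ = CLOSURE({ [D' → . D] }):
  [D' → . D] has the dot before D: add [D → . X X ,], [D → . ,], [D → . g], [D → . X ) ,]
  [D → . X X ,] has the dot before X: add [X → . g , X], [X → . D X X], [X → . g]
No further items can be added.

I₀ = { [D → . ,], [D → . X ) ,], [D → . X X ,], [D → . g], [D' → . D], [X → . D X X], [X → . g , X], [X → . g] }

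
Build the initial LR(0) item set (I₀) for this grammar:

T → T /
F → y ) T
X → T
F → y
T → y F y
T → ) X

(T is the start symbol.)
{ [T → . ) X], [T → . T /], [T → . y F y], [T' → . T] }

First, augment the grammar with T' → T
I₀ = CLOSURE({ [T' → . T] }):
  [T' → . T] has the dot before T: add [T → . T /], [T → . y F y], [T → . ) X]
No further items can be added.

I₀ = { [T → . ) X], [T → . T /], [T → . y F y], [T' → . T] }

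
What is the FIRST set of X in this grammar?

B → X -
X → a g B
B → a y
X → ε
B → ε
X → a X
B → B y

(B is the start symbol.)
{ 'a', ε }

To compute FIRST(X), examine every production with X on the left-hand side, reading each right-hand side left to right until a non-nullable symbol is reached.

From X → a g B:
  - a is a terminal: add 'a' and stop
From X → ε:
  - ε-production, so ε ∈ FIRST(X)
From X → a X:
  - a is a terminal: add 'a' and stop

Collecting: FIRST(X) = { 'a', ε }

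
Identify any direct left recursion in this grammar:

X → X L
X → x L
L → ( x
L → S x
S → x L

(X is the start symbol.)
Direct left recursion occurs when N → N α for some non-terminal N (the right-hand side begins with the left-hand side itself).

X → X L: LEFT RECURSIVE (starts with X)
X → x L: starts with x
L → ( x: starts with '('
L → S x: starts with S
S → x L: starts with x

The grammar has direct left recursion on: X.

Answer: Yes, X is left-recursive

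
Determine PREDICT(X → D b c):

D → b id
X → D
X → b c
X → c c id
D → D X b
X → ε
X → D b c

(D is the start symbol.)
{ 'b' }

PREDICT(X → D b c) = (FIRST(RHS) \ {ε}) ∪ (FOLLOW(X) if ε ∈ FIRST(RHS), i.e. RHS ⇒* ε)
FIRST(D) = { 'b' }
FIRST(D b c) = { 'b' }
ε ∉ FIRST(D b c), so FOLLOW(X) is not added.
PREDICT(X → D b c) = { 'b' }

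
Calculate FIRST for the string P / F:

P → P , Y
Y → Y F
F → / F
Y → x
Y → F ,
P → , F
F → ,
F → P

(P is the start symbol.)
FIRST sets of the non-terminals involved (from the grammar, by fixed-point iteration):
  FIRST(P) = { ',' }

To compute FIRST(P / F), process the symbols left to right:
Symbol P is a non-terminal. Add FIRST(P) \ {ε} = { ',' }
P is not nullable (ε ∉ FIRST(P)), so stop here.
FIRST(P / F) = { ',' }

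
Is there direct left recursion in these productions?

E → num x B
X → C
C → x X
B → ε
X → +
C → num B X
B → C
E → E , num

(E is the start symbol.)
Direct left recursion occurs when N → N α for some non-terminal N (the right-hand side begins with the left-hand side itself).

E → num x B: starts with num
X → C: starts with C
C → x X: starts with x
B → ε: starts with ε
X → +: starts with '+'
C → num B X: starts with num
B → C: starts with C
E → E , num: LEFT RECURSIVE (starts with E)

The grammar has direct left recursion on: E.

Answer: Yes, E is left-recursive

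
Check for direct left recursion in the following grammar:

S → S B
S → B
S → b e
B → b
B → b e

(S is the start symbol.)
S → S B: LEFT RECURSIVE (starts with S)
S → B: starts with B
S → b e: starts with b
B → b: starts with b
B → b e: starts with b

The grammar has direct left recursion on: S.

Answer: Yes, S is left-recursive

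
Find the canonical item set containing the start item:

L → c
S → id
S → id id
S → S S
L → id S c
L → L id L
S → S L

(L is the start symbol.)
First, augment the grammar with L' → L
I₀ = CLOSURE({ [L' → . L] }):
  [L' → . L] has the dot before L: add [L → . c], [L → . id S c], [L → . L id L]
No further items can be added.

I₀ = { [L → . L id L], [L → . c], [L → . id S c], [L' → . L] }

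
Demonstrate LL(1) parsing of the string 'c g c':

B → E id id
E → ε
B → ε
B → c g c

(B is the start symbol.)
LL(1) parsing maintains a stack (initially the start symbol over $) and the input. At each step: if the stack top is a terminal, match it against the current input token; if it is a non-terminal N, replace it with the RHS of M[N, lookahead] (the unique production whose predict set contains the lookahead).

Stack is shown with the top on the left.

Stack    Input    Action
------------------------
B $      c g c $  output B → c g c
c g c $  c g c $  match 'c'
g c $    g c $    match 'g'
c $      c $      match 'c'
$        $        accept

The string is accepted.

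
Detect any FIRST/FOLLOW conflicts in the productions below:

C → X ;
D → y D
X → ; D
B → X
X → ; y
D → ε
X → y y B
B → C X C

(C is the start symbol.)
Yes. D → y D with FOLLOW(D) on { 'y' }

A FIRST/FOLLOW conflict occurs when a non-terminal N has a nullable alternative N → β (β ⇒* ε) and another alternative N → α with FIRST(α) ∩ FOLLOW(N) ≠ ∅: on such a lookahead the parser cannot decide between expanding α and letting N vanish via β.

Nullable non-terminals: D.

D: nullable alternative(s) D → ε; FOLLOW(D) = { ';', 'y' }
  D → y D: FIRST \ {ε} = { 'y' } — overlaps FOLLOW(D) on { 'y' }: CONFLICT
  D → ε: FIRST \ {ε} = { } — this is the only nullable alternative, skip

B, C, X have no nullable alternative, so no FIRST/FOLLOW check is needed there.

So the grammar has 1 FIRST/FOLLOW conflict (marked CONFLICT above).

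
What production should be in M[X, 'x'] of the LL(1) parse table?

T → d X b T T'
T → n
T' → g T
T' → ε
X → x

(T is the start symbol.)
X → x

To find M[X, 'x'], we find productions for X where 'x' is in the predict set (PREDICT(N → α) = (FIRST(α) \ {ε}) ∪ (FOLLOW(N) if α ⇒* ε)).

X → x: PREDICT = { 'x' }
  'x' is in predict set, so this production goes in M[X, 'x']

M[X, 'x'] = X → x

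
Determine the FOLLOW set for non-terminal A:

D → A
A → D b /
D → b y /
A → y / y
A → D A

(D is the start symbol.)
{ $, 'b', 'y' }

In D → A: A is at the end, add FOLLOW(D)
In A → D A: A is at the end; this adds FOLLOW(A) to itself — nothing new

The FOLLOW sets referred to above (computed the same way, to a fixed point):
  FOLLOW(D) = { $, 'b', 'y' }

Taking the union: FOLLOW(A) = { $, 'b', 'y' }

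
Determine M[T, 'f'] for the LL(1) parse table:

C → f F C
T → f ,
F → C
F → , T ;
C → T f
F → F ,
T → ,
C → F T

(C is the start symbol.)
T → f ,

To find M[T, 'f'], we find productions for T where 'f' is in the predict set (PREDICT(N → α) = (FIRST(α) \ {ε}) ∪ (FOLLOW(N) if α ⇒* ε)).

T → f ,: PREDICT = { 'f' }
  'f' is in predict set, so this production goes in M[T, 'f']
T → ,: PREDICT = { ',' }

M[T, 'f'] = T → f ,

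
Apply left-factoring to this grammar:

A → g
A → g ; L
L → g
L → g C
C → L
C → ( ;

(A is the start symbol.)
A → g A'
A' → ε
A' → ; L
L → g L'
L' → ε
L' → C
C → L
C → ( ;

Left-factoring transforms A → αβ₁ | αβ₂ into A → αA' and A' → β₁ | β₂
(α is the longest common prefix among the alternatives). Repeat until
no nonterminal has two alternatives with a common prefix.

Round 1: A has alternatives sharing prefix 'g'. Introduce A': A → g A'
  Add: A' → ε
  Add: A' → ; L

Round 2: L has alternatives sharing prefix 'g'. Introduce L': L → g L'
  Add: L' → ε
  Add: L' → C

No remaining common prefixes — done.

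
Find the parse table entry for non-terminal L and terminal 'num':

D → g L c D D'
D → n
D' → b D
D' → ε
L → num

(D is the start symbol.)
To find M[L, 'num'], we find productions for L where 'num' is in the predict set (PREDICT(N → α) = (FIRST(α) \ {ε}) ∪ (FOLLOW(N) if α ⇒* ε)).

L → num: PREDICT = { 'num' }
  'num' is in predict set, so this production goes in M[L, 'num']

M[L, 'num'] = L → num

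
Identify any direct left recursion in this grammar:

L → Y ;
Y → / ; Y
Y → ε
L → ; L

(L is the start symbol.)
Direct left recursion occurs when N → N α for some non-terminal N (the right-hand side begins with the left-hand side itself).

L → Y ;: starts with Y
Y → / ; Y: starts with '/'
Y → ε: starts with ε
L → ; L: starts with ';'

No direct left recursion found.

Answer: No direct left recursion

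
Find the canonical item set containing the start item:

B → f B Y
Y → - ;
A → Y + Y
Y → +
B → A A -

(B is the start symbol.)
First, augment the grammar with B' → B
I₀ = CLOSURE({ [B' → . B] }):
  [B' → . B] has the dot before B: add [B → . f B Y], [B → . A A -]
  [B → . A A -] has the dot before A: add [A → . Y + Y]
  [A → . Y + Y] has the dot before Y: add [Y → . - ;], [Y → . +]
No further items can be added.

I₀ = { [A → . Y + Y], [B → . A A -], [B → . f B Y], [B' → . B], [Y → . +], [Y → . - ;] }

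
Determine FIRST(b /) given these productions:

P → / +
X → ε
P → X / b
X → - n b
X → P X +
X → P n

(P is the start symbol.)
{ 'b' }

To compute FIRST(b /), process the symbols left to right:
Symbol b is a terminal. Add 'b' and stop.
FIRST(b /) = { 'b' }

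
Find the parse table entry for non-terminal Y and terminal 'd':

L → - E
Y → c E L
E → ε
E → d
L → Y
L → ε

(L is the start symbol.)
To find M[Y, 'd'], we find productions for Y where 'd' is in the predict set (PREDICT(N → α) = (FIRST(α) \ {ε}) ∪ (FOLLOW(N) if α ⇒* ε)).

Y → c E L: PREDICT = { 'c' }

M[Y, 'd'] is empty (no production applies)

Answer: Empty (error entry)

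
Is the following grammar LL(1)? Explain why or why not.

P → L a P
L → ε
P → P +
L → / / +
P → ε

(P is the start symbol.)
No. Predict set conflict for P: { '/', 'a' }

Relevant sets:
  FIRST(L) = { '/', ε }
  FIRST(P) = { '+', '/', 'a', ε }
  FOLLOW(P) = { $, '+' }
  FOLLOW(L) = { 'a' }

For P:
  PREDICT(P → L a P) = { '/', 'a' }
  PREDICT(P → P '+') = { '+', '/', 'a' }
  PREDICT(P → ε) = { $, '+' }
For L:
  PREDICT(L → ε) = { 'a' }
  PREDICT(L → '/' '/' '+') = { '/' }

Conflict found: Predict set conflict for P: { '/', 'a' }
The grammar is NOT LL(1).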